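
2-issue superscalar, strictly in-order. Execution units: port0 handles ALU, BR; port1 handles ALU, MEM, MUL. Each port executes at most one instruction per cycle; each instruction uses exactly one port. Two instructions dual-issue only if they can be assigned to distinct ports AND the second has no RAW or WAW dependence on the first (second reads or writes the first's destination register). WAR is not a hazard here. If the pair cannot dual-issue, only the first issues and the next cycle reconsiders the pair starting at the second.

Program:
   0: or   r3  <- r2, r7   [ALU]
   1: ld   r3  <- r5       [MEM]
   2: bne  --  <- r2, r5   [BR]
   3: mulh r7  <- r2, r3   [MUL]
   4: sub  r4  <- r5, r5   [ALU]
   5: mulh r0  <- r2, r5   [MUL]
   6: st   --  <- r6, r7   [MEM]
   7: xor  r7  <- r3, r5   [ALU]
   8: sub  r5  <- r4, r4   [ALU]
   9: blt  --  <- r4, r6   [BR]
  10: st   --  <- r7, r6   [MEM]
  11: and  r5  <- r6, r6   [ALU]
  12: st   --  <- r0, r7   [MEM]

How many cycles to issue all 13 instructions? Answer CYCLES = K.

CYCLES = 8

  cy0 -> i0 (or.ALU) WAW r3
  cy1 -> i1/i2 (ld.MEM/bne.BR) pair
  cy2 -> i3/i4 (mulh.MUL/sub.ALU) pair
  cy3 -> i5 (mulh.MUL) no-port MUL/MEM
  cy4 -> i6/i7 (st.MEM/xor.ALU) pair
  cy5 -> i8/i9 (sub.ALU/blt.BR) pair
  cy6 -> i10/i11 (st.MEM/and.ALU) pair
  cy7 -> i12 (st.MEM) tail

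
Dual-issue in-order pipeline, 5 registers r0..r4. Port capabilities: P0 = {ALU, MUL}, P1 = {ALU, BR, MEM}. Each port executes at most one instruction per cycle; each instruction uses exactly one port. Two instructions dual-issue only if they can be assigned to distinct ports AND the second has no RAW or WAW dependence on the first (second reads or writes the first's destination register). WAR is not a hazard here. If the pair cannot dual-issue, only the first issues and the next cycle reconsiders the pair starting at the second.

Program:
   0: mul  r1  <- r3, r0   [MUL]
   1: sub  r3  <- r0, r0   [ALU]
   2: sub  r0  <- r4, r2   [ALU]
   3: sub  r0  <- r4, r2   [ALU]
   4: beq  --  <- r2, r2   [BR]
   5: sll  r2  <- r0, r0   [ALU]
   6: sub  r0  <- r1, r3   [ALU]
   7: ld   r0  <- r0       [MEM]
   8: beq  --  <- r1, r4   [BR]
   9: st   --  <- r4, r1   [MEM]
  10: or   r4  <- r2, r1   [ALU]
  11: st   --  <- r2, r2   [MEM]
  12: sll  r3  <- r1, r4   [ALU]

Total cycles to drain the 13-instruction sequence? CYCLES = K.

CYCLES = 8

c0: i0/i1 mul.MUL sub.ALU  dual
c1: i2 sub.ALU  WAW r0
c2: i3/i4 sub.ALU beq.BR  dual
c3: i5/i6 sll.ALU sub.ALU  dual
c4: i7 ld.MEM  no-port MEM/BR
c5: i8 beq.BR  no-port BR/MEM
c6: i9/i10 st.MEM or.ALU  dual
c7: i11/i12 st.MEM sll.ALU  dual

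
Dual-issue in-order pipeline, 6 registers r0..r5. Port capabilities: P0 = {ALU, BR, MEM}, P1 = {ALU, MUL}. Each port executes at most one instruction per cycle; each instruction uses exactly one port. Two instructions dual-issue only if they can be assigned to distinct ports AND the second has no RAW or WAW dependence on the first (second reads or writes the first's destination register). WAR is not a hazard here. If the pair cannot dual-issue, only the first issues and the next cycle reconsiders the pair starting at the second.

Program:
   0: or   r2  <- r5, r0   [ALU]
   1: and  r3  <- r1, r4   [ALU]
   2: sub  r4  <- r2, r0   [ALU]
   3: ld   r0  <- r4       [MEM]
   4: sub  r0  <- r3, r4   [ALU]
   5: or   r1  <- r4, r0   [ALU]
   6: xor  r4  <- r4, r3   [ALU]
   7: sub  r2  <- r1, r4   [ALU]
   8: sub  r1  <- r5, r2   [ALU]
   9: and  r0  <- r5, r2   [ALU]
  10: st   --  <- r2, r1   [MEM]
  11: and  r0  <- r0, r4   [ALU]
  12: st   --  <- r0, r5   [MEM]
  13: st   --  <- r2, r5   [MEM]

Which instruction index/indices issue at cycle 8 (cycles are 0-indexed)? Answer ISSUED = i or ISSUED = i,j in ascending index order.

ISSUED = 12

t=0 i0+i1:or;and ; pair
t=1 i2:sub ; RAW r4
t=2 i3:ld ; WAW r0
t=3 i4:sub ; RAW r0
t=4 i5+i6:or;xor ; pair
t=5 i7:sub ; RAW r2
t=6 i8+i9:sub;and ; pair
t=7 i10+i11:st;and ; pair
t=8 i12:st ; no-port MEM/MEM
t=9 i13:st ; tail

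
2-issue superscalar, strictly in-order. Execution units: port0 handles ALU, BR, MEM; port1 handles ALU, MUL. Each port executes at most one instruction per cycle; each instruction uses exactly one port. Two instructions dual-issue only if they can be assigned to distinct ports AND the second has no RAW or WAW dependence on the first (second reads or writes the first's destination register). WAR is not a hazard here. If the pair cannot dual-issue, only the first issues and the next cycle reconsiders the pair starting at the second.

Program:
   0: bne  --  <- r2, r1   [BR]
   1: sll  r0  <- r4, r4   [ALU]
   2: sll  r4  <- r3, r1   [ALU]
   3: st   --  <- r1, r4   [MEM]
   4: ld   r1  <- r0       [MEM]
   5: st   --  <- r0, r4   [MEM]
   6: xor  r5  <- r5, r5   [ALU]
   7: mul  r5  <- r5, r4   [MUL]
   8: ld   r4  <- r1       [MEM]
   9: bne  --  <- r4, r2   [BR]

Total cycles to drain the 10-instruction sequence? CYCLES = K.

CYCLES = 7

[0] i0+i1  bne.BR;sll.ALU  -- 2-wide
[1] i2  sll.ALU  -- RAW r4
[2] i3  st.MEM  -- no-port MEM/MEM
[3] i4  ld.MEM  -- no-port MEM/MEM
[4] i5+i6  st.MEM;xor.ALU  -- 2-wide
[5] i7+i8  mul.MUL;ld.MEM  -- 2-wide
[6] i9  bne.BR  -- tail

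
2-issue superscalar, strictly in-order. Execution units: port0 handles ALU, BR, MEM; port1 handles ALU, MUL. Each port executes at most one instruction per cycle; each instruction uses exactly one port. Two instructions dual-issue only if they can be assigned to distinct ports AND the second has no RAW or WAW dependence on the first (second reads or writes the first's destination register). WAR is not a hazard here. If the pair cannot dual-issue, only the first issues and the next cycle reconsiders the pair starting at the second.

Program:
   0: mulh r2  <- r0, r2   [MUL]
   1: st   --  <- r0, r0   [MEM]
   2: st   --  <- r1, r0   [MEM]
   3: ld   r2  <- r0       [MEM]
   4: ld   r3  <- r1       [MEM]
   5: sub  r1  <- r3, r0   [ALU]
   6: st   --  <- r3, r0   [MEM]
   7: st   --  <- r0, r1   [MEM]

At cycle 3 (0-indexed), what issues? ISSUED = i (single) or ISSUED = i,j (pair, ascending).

ISSUED = 4

  cy0 -> i0+i1 (mulh;st) 2-wide
  cy1 -> i2 (st) no-port MEM/MEM
  cy2 -> i3 (ld) no-port MEM/MEM
  cy3 -> i4 (ld) RAW r3
  cy4 -> i5+i6 (sub;st) 2-wide
  cy5 -> i7 (st) tail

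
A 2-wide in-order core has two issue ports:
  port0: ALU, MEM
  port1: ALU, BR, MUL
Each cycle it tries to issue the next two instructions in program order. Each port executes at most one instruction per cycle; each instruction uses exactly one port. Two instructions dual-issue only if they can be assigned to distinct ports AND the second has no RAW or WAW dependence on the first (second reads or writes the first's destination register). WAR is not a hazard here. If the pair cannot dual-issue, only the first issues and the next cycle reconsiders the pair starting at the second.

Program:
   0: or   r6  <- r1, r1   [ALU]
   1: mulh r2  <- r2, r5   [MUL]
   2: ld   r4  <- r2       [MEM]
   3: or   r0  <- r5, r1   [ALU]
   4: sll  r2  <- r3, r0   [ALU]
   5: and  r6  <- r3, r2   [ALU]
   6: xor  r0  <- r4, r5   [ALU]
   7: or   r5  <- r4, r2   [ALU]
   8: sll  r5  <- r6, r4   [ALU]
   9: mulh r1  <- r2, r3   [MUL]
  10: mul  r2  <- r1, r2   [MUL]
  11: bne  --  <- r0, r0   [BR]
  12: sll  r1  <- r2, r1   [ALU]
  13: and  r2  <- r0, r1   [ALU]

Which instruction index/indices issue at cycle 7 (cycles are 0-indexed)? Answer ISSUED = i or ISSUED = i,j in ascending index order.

  cy0 -> i0+i1 (or;mulh) dual
  cy1 -> i2+i3 (ld;or) dual
  cy2 -> i4 (sll) RAW r2
  cy3 -> i5+i6 (and;xor) dual
  cy4 -> i7 (or) WAW r5
  cy5 -> i8+i9 (sll;mulh) dual
  cy6 -> i10 (mul) no-port MUL/BR
  cy7 -> i11+i12 (bne;sll) dual
  cy8 -> i13 (and) tail

ISSUED = 11,12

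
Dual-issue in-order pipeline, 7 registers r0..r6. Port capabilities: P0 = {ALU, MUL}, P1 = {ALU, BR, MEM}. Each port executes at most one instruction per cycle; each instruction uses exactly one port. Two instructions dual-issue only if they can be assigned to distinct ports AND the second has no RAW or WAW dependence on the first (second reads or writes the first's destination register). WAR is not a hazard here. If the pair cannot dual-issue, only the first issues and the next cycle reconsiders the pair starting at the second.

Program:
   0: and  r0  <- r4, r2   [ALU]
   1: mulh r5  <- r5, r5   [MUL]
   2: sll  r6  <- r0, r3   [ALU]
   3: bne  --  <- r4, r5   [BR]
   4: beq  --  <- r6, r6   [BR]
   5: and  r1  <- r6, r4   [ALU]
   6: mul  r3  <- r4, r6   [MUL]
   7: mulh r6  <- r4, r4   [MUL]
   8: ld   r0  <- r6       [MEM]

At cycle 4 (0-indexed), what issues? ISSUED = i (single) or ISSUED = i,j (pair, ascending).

ISSUED = 7

c0: i0/i1 and.ALU;mulh.MUL  2-wide
c1: i2/i3 sll.ALU;bne.BR  2-wide
c2: i4/i5 beq.BR;and.ALU  2-wide
c3: i6 mul.MUL  no-port MUL/MUL
c4: i7 mulh.MUL  RAW r6
c5: i8 ld.MEM  tail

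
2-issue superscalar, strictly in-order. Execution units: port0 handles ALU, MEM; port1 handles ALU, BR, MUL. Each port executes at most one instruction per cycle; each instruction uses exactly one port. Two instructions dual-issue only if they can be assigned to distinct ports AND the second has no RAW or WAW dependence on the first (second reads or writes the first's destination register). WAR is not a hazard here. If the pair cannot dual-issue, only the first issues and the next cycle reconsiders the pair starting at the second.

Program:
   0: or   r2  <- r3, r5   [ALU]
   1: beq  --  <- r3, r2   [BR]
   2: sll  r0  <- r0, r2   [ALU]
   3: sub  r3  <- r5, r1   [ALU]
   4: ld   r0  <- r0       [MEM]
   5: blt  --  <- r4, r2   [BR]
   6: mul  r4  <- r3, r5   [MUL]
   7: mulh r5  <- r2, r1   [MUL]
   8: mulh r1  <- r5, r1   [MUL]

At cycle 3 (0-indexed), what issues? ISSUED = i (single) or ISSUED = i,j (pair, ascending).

ISSUED = 5

t=0 i0:or.ALU ; RAW r2
t=1 i1,i2:beq.BR;sll.ALU ; 2-wide
t=2 i3,i4:sub.ALU;ld.MEM ; 2-wide
t=3 i5:blt.BR ; no-port BR/MUL
t=4 i6:mul.MUL ; no-port MUL/MUL
t=5 i7:mulh.MUL ; no-port MUL/MUL
t=6 i8:mulh.MUL ; tail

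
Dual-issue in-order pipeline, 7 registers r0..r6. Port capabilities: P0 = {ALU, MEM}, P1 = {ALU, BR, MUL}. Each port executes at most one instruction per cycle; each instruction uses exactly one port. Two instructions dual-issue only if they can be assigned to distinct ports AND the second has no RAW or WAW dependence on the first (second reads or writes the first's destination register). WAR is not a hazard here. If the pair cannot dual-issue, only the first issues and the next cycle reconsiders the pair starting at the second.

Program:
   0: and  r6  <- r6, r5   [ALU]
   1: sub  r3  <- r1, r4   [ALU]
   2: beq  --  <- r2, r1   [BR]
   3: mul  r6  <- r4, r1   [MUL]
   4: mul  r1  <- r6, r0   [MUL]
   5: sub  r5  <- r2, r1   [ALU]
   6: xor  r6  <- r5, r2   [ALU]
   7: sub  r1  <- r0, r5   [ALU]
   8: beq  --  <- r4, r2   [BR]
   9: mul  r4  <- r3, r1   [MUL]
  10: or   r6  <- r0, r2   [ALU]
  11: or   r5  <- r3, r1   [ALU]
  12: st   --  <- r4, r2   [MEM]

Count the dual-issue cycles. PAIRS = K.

PAIRS = 4

0. and.ALU/sub.ALU @i0/i1  | pair
1. beq.BR @i2  | no-port BR/MUL
2. mul.MUL @i3  | no-port MUL/MUL
3. mul.MUL @i4  | RAW r1
4. sub.ALU @i5  | RAW r5
5. xor.ALU/sub.ALU @i6/i7  | pair
6. beq.BR @i8  | no-port BR/MUL
7. mul.MUL/or.ALU @i9/i10  | pair
8. or.ALU/st.MEM @i11/i12  | pair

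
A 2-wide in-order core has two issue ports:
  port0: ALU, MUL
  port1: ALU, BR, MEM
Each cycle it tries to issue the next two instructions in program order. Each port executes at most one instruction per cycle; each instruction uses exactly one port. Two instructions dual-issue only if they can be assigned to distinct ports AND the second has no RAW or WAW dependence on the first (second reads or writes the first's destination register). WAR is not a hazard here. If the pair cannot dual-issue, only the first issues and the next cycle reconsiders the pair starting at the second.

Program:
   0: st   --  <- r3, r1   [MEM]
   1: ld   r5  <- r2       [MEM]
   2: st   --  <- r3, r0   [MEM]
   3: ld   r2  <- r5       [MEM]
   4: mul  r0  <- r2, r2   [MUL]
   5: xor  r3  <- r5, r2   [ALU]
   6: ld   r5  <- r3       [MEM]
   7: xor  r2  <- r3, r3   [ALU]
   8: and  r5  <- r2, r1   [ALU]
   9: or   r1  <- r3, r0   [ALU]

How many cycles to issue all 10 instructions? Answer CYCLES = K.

c0: i0 st  no-port MEM/MEM
c1: i1 ld  no-port MEM/MEM
c2: i2 st  no-port MEM/MEM
c3: i3 ld  RAW r2
c4: i4,i5 mul xor  pair
c5: i6,i7 ld xor  pair
c6: i8,i9 and or  pair

CYCLES = 7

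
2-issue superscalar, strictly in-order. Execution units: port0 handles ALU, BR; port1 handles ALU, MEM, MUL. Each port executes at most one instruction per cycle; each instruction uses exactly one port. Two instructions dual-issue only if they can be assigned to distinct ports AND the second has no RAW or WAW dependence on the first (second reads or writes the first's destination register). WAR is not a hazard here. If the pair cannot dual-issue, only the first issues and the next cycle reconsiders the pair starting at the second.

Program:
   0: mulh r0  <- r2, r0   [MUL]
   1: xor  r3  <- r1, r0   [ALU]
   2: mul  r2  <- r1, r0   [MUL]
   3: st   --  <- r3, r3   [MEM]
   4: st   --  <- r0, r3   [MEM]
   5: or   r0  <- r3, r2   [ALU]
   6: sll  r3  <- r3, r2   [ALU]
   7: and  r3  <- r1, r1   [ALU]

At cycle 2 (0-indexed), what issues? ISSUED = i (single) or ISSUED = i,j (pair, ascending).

ISSUED = 3

#0 head=0: mulh i0 RAW r0
#1 head=1: xor/mul i1,i2 dual
#2 head=3: st i3 no-port MEM/MEM
#3 head=4: st/or i4,i5 dual
#4 head=6: sll i6 WAW r3
#5 head=7: and i7 tail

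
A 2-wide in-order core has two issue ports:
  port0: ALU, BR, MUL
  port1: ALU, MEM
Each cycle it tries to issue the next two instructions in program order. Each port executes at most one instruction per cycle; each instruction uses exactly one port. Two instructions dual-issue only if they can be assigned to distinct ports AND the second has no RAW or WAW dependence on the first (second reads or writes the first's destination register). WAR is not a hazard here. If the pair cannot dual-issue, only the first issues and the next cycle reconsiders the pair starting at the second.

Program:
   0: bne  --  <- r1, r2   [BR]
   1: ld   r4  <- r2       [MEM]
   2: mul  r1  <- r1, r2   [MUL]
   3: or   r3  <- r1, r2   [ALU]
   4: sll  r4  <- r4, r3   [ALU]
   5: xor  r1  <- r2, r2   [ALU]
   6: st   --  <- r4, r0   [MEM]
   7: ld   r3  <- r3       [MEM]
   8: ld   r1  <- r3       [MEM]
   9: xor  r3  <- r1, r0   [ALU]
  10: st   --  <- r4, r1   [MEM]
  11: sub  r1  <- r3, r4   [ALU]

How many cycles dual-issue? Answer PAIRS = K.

  cy0 -> i0,i1 (bne.BR ld.MEM) pair
  cy1 -> i2 (mul.MUL) RAW r1
  cy2 -> i3 (or.ALU) RAW r3
  cy3 -> i4,i5 (sll.ALU xor.ALU) pair
  cy4 -> i6 (st.MEM) no-port MEM/MEM
  cy5 -> i7 (ld.MEM) no-port MEM/MEM
  cy6 -> i8 (ld.MEM) RAW r1
  cy7 -> i9,i10 (xor.ALU st.MEM) pair
  cy8 -> i11 (sub.ALU) tail

PAIRS = 3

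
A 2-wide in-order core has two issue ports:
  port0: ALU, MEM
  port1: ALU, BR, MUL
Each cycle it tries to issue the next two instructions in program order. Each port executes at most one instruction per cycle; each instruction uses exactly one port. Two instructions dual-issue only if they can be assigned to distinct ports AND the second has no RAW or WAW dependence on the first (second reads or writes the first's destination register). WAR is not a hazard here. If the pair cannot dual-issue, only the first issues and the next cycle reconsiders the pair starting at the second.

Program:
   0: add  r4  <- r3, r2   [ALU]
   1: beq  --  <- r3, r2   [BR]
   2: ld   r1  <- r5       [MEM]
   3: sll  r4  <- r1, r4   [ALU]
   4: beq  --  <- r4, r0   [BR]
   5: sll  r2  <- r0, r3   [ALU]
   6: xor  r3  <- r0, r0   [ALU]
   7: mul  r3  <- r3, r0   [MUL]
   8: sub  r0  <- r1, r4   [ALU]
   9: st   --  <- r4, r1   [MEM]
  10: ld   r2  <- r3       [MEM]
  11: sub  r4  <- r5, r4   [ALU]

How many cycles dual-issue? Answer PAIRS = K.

PAIRS = 4

c0: i0+i1 add+beq  pair
c1: i2 ld  RAW r1
c2: i3 sll  RAW r4
c3: i4+i5 beq+sll  pair
c4: i6 xor  RAW+WAW r3
c5: i7+i8 mul+sub  pair
c6: i9 st  no-port MEM/MEM
c7: i10+i11 ld+sub  pair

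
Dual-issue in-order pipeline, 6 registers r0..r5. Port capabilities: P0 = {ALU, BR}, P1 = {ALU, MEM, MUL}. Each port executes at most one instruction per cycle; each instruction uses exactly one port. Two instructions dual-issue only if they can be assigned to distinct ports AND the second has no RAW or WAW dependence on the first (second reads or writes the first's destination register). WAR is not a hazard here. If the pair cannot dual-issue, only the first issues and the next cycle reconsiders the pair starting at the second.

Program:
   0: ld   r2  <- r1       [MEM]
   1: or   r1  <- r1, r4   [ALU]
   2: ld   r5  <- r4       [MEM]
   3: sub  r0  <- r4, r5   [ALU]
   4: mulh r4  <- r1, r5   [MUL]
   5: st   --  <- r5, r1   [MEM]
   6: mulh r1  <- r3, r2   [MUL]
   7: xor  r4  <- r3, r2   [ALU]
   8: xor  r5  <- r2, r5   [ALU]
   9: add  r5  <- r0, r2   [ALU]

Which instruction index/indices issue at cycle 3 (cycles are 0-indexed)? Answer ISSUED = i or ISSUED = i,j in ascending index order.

ISSUED = 5

  cy0 -> i0,i1 (ld.MEM or.ALU) pair
  cy1 -> i2 (ld.MEM) RAW r5
  cy2 -> i3,i4 (sub.ALU mulh.MUL) pair
  cy3 -> i5 (st.MEM) no-port MEM/MUL
  cy4 -> i6,i7 (mulh.MUL xor.ALU) pair
  cy5 -> i8 (xor.ALU) WAW r5
  cy6 -> i9 (add.ALU) tail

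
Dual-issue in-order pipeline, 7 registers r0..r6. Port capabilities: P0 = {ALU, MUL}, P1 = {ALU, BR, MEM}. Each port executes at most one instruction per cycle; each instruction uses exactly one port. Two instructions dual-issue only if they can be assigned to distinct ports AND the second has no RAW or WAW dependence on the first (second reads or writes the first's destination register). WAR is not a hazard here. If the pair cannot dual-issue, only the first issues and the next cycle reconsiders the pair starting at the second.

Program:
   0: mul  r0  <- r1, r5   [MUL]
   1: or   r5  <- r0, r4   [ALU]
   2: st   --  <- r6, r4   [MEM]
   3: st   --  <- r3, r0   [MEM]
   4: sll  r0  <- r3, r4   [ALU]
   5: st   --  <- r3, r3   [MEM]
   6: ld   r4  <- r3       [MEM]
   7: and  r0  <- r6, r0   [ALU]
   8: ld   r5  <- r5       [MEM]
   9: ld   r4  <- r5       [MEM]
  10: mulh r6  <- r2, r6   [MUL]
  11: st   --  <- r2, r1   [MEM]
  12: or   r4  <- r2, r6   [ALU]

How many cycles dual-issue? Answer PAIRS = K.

#0 head=0: mul.MUL i0 RAW r0
#1 head=1: or.ALU+st.MEM i1&i2 pair
#2 head=3: st.MEM+sll.ALU i3&i4 pair
#3 head=5: st.MEM i5 no-port MEM/MEM
#4 head=6: ld.MEM+and.ALU i6&i7 pair
#5 head=8: ld.MEM i8 no-port MEM/MEM
#6 head=9: ld.MEM+mulh.MUL i9&i10 pair
#7 head=11: st.MEM+or.ALU i11&i12 pair

PAIRS = 5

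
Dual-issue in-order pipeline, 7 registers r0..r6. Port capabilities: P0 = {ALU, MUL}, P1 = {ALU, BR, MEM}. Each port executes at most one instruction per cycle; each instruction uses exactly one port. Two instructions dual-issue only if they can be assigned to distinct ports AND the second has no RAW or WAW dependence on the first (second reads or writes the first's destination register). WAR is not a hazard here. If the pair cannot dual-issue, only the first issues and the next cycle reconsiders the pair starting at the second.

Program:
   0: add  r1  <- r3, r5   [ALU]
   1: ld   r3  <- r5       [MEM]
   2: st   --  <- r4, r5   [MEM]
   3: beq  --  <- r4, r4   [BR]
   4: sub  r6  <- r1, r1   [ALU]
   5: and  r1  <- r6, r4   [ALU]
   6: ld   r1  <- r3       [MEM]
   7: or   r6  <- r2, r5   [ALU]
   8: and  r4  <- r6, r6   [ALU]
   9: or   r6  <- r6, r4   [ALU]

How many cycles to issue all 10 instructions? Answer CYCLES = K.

t=0 i0&i1:add.ALU ld.MEM ; pair
t=1 i2:st.MEM ; no-port MEM/BR
t=2 i3&i4:beq.BR sub.ALU ; pair
t=3 i5:and.ALU ; WAW r1
t=4 i6&i7:ld.MEM or.ALU ; pair
t=5 i8:and.ALU ; RAW r4
t=6 i9:or.ALU ; tail

CYCLES = 7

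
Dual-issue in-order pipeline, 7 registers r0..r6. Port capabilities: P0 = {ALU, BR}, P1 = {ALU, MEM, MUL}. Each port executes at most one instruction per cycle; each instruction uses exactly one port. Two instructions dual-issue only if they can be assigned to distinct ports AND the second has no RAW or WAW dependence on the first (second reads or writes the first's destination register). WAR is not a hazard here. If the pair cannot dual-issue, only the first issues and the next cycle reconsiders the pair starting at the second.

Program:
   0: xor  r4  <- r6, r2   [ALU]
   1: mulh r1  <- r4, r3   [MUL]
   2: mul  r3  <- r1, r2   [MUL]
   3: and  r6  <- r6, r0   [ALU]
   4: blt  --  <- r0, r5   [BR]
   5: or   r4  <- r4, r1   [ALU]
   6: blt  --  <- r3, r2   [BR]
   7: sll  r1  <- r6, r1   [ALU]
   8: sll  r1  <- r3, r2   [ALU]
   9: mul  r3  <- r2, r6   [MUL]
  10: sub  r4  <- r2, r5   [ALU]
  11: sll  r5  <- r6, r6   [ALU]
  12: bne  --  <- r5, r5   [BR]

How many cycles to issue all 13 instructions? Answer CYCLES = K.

t=0 i0:xor ; RAW r4
t=1 i1:mulh ; no-port MUL/MUL
t=2 i2&i3:mul+and ; 2-wide
t=3 i4&i5:blt+or ; 2-wide
t=4 i6&i7:blt+sll ; 2-wide
t=5 i8&i9:sll+mul ; 2-wide
t=6 i10&i11:sub+sll ; 2-wide
t=7 i12:bne ; tail

CYCLES = 8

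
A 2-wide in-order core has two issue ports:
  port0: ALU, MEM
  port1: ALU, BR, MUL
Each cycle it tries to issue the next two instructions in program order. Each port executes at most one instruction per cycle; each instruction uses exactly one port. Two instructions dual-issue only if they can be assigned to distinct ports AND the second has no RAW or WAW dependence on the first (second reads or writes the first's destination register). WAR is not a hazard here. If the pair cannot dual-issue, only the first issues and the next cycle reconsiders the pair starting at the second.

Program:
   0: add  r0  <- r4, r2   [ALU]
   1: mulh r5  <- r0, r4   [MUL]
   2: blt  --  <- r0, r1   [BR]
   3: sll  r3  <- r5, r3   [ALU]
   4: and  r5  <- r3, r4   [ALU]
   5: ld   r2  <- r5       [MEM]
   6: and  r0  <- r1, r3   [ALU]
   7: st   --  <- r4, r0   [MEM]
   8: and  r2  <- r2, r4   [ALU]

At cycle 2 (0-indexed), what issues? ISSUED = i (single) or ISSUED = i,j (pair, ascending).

ISSUED = 2,3

[0] i0  add.ALU  -- RAW r0
[1] i1  mulh.MUL  -- no-port MUL/BR
[2] i2+i3  blt.BR sll.ALU  -- dual
[3] i4  and.ALU  -- RAW r5
[4] i5+i6  ld.MEM and.ALU  -- dual
[5] i7+i8  st.MEM and.ALU  -- dual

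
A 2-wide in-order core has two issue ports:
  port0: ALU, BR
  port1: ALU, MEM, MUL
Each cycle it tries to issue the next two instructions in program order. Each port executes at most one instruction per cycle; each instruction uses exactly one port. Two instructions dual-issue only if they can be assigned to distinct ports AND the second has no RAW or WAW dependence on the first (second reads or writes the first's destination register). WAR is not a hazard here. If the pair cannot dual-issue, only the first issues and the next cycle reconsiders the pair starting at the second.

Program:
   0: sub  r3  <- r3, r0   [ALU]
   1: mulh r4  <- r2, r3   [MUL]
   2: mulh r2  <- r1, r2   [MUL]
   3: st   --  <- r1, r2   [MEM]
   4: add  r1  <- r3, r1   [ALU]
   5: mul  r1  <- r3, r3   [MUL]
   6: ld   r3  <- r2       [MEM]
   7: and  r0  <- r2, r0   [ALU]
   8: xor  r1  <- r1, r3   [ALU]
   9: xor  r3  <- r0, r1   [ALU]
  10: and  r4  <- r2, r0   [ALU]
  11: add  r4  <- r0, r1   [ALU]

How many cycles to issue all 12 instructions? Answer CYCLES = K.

t=0 i0:sub.ALU ; RAW r3
t=1 i1:mulh.MUL ; no-port MUL/MUL
t=2 i2:mulh.MUL ; no-port MUL/MEM
t=3 i3&i4:st.MEM+add.ALU ; 2-wide
t=4 i5:mul.MUL ; no-port MUL/MEM
t=5 i6&i7:ld.MEM+and.ALU ; 2-wide
t=6 i8:xor.ALU ; RAW r1
t=7 i9&i10:xor.ALU+and.ALU ; 2-wide
t=8 i11:add.ALU ; tail

CYCLES = 9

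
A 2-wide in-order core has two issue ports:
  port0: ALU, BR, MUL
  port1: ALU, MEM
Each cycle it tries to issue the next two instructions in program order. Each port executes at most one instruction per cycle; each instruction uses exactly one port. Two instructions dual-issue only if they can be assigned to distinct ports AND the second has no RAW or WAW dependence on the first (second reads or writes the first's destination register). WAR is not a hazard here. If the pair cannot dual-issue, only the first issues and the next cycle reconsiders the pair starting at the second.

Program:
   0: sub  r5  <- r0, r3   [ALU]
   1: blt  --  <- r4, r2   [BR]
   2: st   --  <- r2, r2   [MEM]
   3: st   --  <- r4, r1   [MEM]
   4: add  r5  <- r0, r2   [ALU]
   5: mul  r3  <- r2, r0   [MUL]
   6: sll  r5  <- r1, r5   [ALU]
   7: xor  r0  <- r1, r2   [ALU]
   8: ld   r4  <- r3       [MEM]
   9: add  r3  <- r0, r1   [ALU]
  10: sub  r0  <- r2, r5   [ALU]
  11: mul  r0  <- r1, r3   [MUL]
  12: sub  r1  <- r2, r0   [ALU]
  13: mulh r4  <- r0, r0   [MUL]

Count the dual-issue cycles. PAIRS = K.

PAIRS = 6

c0: i0/i1 sub/blt  dual
c1: i2 st  no-port MEM/MEM
c2: i3/i4 st/add  dual
c3: i5/i6 mul/sll  dual
c4: i7/i8 xor/ld  dual
c5: i9/i10 add/sub  dual
c6: i11 mul  RAW r0
c7: i12/i13 sub/mulh  dual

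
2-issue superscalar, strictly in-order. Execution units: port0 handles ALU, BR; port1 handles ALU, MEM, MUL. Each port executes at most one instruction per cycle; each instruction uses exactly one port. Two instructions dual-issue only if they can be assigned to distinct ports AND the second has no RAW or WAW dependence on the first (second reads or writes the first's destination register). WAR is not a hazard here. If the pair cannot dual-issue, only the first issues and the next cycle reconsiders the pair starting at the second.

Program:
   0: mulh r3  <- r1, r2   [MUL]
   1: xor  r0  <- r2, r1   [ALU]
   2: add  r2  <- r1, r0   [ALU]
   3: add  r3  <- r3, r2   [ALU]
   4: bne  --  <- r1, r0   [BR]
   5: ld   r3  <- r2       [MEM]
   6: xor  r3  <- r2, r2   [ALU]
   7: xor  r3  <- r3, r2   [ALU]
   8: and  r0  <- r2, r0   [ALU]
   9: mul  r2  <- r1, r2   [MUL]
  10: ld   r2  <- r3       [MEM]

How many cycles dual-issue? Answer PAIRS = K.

PAIRS = 3

t=0 i0,i1:mulh;xor ; pair
t=1 i2:add ; RAW r2
t=2 i3,i4:add;bne ; pair
t=3 i5:ld ; WAW r3
t=4 i6:xor ; RAW+WAW r3
t=5 i7,i8:xor;and ; pair
t=6 i9:mul ; no-port MUL/MEM
t=7 i10:ld ; tail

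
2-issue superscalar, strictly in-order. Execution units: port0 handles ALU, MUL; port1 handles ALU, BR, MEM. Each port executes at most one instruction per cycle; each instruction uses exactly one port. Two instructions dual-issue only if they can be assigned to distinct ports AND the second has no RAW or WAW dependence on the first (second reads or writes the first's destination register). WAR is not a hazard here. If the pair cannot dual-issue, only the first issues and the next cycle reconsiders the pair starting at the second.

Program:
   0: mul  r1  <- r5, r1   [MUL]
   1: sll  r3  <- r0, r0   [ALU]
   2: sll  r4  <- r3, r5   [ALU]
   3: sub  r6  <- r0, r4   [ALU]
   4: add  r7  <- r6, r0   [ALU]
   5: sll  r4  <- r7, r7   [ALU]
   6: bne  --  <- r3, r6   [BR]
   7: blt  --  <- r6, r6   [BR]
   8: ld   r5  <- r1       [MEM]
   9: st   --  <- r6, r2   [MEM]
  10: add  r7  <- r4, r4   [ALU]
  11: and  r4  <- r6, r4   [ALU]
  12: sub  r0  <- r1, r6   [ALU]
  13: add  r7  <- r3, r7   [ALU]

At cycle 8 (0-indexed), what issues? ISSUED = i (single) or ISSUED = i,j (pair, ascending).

t=0 i0,i1:mul.MUL/sll.ALU ; 2-wide
t=1 i2:sll.ALU ; RAW r4
t=2 i3:sub.ALU ; RAW r6
t=3 i4:add.ALU ; RAW r7
t=4 i5,i6:sll.ALU/bne.BR ; 2-wide
t=5 i7:blt.BR ; no-port BR/MEM
t=6 i8:ld.MEM ; no-port MEM/MEM
t=7 i9,i10:st.MEM/add.ALU ; 2-wide
t=8 i11,i12:and.ALU/sub.ALU ; 2-wide
t=9 i13:add.ALU ; tail

ISSUED = 11,12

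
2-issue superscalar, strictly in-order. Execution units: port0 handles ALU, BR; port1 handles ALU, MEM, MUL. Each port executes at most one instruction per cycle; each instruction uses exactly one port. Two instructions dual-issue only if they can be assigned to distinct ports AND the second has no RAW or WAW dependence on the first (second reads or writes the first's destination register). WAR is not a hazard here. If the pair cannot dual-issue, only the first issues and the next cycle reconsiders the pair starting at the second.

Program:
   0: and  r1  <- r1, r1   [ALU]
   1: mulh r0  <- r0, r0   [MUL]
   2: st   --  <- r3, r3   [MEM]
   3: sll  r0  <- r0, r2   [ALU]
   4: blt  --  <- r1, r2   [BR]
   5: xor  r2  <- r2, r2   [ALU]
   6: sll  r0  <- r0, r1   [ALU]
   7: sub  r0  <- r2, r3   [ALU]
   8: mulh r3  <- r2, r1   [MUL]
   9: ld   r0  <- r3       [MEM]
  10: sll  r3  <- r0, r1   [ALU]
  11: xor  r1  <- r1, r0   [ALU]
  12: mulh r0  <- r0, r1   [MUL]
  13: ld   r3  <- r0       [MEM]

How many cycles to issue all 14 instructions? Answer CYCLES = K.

0. and+mulh @i0+i1  | 2-wide
1. st+sll @i2+i3  | 2-wide
2. blt+xor @i4+i5  | 2-wide
3. sll @i6  | WAW r0
4. sub+mulh @i7+i8  | 2-wide
5. ld @i9  | RAW r0
6. sll+xor @i10+i11  | 2-wide
7. mulh @i12  | no-port MUL/MEM
8. ld @i13  | tail

CYCLES = 9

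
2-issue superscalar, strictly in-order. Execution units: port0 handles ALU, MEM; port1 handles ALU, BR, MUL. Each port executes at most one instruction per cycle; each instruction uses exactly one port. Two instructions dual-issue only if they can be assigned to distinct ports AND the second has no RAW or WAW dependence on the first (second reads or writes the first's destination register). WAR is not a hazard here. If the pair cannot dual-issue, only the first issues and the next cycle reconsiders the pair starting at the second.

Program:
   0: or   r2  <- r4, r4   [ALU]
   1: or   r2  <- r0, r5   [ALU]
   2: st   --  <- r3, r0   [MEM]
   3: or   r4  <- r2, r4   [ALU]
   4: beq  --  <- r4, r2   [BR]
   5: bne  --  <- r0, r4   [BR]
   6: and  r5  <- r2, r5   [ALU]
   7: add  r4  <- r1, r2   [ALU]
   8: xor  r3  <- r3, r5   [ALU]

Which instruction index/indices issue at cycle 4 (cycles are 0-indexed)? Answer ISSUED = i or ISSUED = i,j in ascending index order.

ISSUED = 5,6

#0 head=0: or.ALU i0 WAW r2
#1 head=1: or.ALU;st.MEM i1/i2 2-wide
#2 head=3: or.ALU i3 RAW r4
#3 head=4: beq.BR i4 no-port BR/BR
#4 head=5: bne.BR;and.ALU i5/i6 2-wide
#5 head=7: add.ALU;xor.ALU i7/i8 2-wide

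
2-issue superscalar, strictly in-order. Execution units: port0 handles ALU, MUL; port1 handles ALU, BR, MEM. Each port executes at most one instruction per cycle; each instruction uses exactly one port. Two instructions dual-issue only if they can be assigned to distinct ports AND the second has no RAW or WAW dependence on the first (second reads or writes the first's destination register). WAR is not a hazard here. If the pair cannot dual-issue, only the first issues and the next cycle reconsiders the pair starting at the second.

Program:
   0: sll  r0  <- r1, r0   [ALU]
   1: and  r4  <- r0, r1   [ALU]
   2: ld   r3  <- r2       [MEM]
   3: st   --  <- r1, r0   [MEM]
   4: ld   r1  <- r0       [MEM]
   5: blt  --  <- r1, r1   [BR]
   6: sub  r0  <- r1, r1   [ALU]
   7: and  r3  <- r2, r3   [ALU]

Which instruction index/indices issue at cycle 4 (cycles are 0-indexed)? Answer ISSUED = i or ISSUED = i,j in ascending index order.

ISSUED = 5,6

  cy0 -> i0 (sll.ALU) RAW r0
  cy1 -> i1&i2 (and.ALU ld.MEM) dual
  cy2 -> i3 (st.MEM) no-port MEM/MEM
  cy3 -> i4 (ld.MEM) no-port MEM/BR
  cy4 -> i5&i6 (blt.BR sub.ALU) dual
  cy5 -> i7 (and.ALU) tail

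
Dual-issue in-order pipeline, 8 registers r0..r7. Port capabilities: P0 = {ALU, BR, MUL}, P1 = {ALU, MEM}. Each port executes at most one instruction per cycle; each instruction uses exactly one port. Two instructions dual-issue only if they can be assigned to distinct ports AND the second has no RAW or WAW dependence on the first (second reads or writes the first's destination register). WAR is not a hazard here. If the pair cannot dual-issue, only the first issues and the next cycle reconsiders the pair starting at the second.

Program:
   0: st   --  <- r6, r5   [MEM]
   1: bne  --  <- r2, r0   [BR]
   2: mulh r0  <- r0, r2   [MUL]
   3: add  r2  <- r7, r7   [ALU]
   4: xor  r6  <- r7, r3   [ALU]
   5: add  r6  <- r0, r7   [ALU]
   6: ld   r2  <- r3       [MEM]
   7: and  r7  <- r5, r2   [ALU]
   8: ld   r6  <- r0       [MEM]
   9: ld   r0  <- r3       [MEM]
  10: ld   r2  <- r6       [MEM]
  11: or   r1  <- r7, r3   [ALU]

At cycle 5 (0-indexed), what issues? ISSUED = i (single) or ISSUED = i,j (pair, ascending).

[0] i0+i1  st bne  -- dual
[1] i2+i3  mulh add  -- dual
[2] i4  xor  -- WAW r6
[3] i5+i6  add ld  -- dual
[4] i7+i8  and ld  -- dual
[5] i9  ld  -- no-port MEM/MEM
[6] i10+i11  ld or  -- dual

ISSUED = 9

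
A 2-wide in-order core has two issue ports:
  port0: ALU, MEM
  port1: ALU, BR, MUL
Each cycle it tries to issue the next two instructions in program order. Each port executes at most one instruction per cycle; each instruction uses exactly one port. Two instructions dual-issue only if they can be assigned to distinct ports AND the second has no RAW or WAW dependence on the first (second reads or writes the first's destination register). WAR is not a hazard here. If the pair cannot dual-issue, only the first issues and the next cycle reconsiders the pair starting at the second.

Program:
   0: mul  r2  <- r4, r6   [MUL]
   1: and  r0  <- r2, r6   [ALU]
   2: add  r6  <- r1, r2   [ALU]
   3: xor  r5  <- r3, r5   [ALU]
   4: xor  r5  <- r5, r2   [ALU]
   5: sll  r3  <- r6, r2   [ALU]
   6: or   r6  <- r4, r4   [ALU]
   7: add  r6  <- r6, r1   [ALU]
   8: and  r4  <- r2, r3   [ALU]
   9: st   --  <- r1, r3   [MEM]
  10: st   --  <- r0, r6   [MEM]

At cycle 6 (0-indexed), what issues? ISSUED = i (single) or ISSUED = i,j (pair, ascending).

ISSUED = 9

  cy0 -> i0 (mul.MUL) RAW r2
  cy1 -> i1,i2 (and.ALU+add.ALU) 2-wide
  cy2 -> i3 (xor.ALU) RAW+WAW r5
  cy3 -> i4,i5 (xor.ALU+sll.ALU) 2-wide
  cy4 -> i6 (or.ALU) RAW+WAW r6
  cy5 -> i7,i8 (add.ALU+and.ALU) 2-wide
  cy6 -> i9 (st.MEM) no-port MEM/MEM
  cy7 -> i10 (st.MEM) tail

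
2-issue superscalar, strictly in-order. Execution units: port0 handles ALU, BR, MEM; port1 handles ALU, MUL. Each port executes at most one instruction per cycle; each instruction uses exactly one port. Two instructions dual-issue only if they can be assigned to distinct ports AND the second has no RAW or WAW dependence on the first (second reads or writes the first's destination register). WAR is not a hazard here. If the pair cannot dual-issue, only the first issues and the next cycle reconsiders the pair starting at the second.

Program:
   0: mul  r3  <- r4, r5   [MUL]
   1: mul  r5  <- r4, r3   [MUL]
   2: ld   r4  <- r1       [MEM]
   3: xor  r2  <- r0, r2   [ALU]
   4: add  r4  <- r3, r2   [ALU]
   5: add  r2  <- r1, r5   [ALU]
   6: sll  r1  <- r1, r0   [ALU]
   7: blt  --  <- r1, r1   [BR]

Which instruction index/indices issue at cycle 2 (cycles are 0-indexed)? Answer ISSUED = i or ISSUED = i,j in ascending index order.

[0] i0  mul  -- no-port MUL/MUL
[1] i1+i2  mul/ld  -- dual
[2] i3  xor  -- RAW r2
[3] i4+i5  add/add  -- dual
[4] i6  sll  -- RAW r1
[5] i7  blt  -- tail

ISSUED = 3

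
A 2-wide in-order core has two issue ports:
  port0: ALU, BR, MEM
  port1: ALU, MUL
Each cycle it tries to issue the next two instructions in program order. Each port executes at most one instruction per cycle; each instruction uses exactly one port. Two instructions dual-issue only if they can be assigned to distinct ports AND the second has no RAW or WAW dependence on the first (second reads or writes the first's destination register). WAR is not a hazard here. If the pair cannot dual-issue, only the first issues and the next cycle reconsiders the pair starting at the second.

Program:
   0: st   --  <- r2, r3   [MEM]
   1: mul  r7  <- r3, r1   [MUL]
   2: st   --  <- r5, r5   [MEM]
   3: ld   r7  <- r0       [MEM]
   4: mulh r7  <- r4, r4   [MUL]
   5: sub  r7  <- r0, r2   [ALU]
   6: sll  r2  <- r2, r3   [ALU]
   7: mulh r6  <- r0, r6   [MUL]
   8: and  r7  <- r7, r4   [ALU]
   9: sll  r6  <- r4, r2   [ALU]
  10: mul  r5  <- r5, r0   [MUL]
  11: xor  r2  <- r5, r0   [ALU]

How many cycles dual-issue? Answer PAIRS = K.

c0: i0&i1 st;mul  2-wide
c1: i2 st  no-port MEM/MEM
c2: i3 ld  WAW r7
c3: i4 mulh  WAW r7
c4: i5&i6 sub;sll  2-wide
c5: i7&i8 mulh;and  2-wide
c6: i9&i10 sll;mul  2-wide
c7: i11 xor  tail

PAIRS = 4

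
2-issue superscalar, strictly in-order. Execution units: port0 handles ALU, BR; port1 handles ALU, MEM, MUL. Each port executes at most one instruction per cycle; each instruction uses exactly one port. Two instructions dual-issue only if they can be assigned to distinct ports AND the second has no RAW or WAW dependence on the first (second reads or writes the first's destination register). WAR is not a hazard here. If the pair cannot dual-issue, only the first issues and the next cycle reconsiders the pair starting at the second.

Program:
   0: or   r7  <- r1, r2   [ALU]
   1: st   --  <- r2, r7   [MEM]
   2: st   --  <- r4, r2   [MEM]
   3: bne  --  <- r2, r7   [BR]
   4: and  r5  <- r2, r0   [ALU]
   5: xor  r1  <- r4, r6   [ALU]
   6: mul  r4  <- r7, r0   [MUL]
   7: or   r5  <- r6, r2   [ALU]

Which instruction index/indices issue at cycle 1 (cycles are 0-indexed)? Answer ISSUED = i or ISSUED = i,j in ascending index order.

ISSUED = 1

[0] i0  or  -- RAW r7
[1] i1  st  -- no-port MEM/MEM
[2] i2&i3  st/bne  -- pair
[3] i4&i5  and/xor  -- pair
[4] i6&i7  mul/or  -- pair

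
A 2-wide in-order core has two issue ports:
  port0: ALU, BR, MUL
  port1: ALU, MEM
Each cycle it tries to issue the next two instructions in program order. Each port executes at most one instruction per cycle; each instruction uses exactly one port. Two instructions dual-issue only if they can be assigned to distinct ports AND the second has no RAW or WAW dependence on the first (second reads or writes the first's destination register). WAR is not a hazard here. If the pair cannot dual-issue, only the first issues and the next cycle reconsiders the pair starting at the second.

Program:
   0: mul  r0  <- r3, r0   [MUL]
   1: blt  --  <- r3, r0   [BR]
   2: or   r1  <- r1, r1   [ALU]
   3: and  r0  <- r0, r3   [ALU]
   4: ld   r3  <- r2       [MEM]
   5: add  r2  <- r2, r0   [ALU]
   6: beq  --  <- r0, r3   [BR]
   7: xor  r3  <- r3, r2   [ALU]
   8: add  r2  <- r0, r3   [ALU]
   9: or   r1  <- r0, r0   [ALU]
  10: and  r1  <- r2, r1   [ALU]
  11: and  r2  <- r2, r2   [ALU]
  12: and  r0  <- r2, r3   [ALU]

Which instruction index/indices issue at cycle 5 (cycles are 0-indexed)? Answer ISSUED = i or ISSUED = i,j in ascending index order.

t=0 i0:mul ; no-port MUL/BR
t=1 i1/i2:blt or ; dual
t=2 i3/i4:and ld ; dual
t=3 i5/i6:add beq ; dual
t=4 i7:xor ; RAW r3
t=5 i8/i9:add or ; dual
t=6 i10/i11:and and ; dual
t=7 i12:and ; tail

ISSUED = 8,9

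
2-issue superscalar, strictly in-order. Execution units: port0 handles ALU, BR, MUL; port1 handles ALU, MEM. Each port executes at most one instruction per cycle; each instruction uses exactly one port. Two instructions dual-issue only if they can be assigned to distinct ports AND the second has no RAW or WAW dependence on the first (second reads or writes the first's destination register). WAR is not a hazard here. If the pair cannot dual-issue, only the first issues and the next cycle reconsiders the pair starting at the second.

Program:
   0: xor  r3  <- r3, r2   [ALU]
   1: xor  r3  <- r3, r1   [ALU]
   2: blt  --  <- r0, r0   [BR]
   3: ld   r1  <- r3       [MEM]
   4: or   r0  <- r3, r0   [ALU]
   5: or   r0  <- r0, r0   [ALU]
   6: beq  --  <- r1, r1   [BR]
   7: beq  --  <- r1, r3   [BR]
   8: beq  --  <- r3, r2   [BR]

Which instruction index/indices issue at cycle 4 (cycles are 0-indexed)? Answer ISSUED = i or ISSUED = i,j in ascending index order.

[0] i0  xor.ALU  -- RAW+WAW r3
[1] i1/i2  xor.ALU blt.BR  -- dual
[2] i3/i4  ld.MEM or.ALU  -- dual
[3] i5/i6  or.ALU beq.BR  -- dual
[4] i7  beq.BR  -- no-port BR/BR
[5] i8  beq.BR  -- tail

ISSUED = 7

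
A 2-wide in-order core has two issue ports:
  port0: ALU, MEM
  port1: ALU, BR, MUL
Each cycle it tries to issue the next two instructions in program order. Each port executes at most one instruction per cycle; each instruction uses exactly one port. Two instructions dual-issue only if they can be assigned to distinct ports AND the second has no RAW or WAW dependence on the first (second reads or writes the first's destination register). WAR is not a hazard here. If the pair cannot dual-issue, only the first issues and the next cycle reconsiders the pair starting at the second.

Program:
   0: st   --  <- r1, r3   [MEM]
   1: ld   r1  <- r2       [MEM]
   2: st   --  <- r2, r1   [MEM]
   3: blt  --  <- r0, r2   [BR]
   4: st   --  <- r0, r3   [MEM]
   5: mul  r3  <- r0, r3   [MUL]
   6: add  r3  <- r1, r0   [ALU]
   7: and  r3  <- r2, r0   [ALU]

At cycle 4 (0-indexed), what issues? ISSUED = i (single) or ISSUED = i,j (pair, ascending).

ISSUED = 6

t=0 i0:st ; no-port MEM/MEM
t=1 i1:ld ; no-port MEM/MEM
t=2 i2/i3:st/blt ; 2-wide
t=3 i4/i5:st/mul ; 2-wide
t=4 i6:add ; WAW r3
t=5 i7:and ; tail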